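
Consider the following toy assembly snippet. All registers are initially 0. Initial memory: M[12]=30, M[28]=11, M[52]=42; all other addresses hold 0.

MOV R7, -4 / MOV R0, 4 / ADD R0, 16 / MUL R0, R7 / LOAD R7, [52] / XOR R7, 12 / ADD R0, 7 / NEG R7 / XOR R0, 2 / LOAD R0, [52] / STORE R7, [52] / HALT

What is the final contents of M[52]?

-38

after MOV R7, -4: R7=-4
after MOV R0, 4: R0=4
after ADD R0, 16: R0=4+16=20
after MUL R0, R7: R0=20*(-4)=-80
after LOAD R7, [52]: R7=M[52]=42
after XOR R7, 12: R7=42^12=38
after ADD R0, 7: R0=(-80)+7=-73
after NEG R7: R7=-(38)=-38
after XOR R0, 2: R0=(-73)^2=-75
after LOAD R0, [52]: R0=M[52]=42
STORE R7, [52] → M[52]=-38
halt.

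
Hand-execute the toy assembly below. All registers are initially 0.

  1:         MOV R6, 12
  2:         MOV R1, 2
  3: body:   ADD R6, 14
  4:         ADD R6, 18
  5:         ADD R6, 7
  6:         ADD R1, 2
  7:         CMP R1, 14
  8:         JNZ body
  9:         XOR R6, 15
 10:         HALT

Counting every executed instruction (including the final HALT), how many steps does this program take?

40

MOV R6, 12 → R6=12
MOV R1, 2 → R1=2
ADD R6, 14 → R6=12+14=26
ADD R6, 18 → R6=26+18=44
ADD R6, 7 → R6=44+7=51
ADD R1, 2 → R1=2+2=4
CMP R1, 14  (cmp 4,14)
JNZ body: taken
ADD R6, 14 → R6=51+14=65
ADD R6, 18 → R6=65+18=83
ADD R6, 7 → R6=83+7=90
ADD R1, 2 → R1=4+2=6
CMP R1, 14  (cmp 6,14)
JNZ body: taken
ADD R6, 14 → R6=90+14=104
ADD R6, 18 → R6=104+18=122
ADD R6, 7 → R6=122+7=129
ADD R1, 2 → R1=6+2=8
CMP R1, 14  (cmp 8,14)
JNZ body: taken
ADD R6, 14 → R6=129+14=143
ADD R6, 18 → R6=143+18=161
ADD R6, 7 → R6=161+7=168
ADD R1, 2 → R1=8+2=10
CMP R1, 14  (cmp 10,14)
JNZ body: taken
ADD R6, 14 → R6=168+14=182
ADD R6, 18 → R6=182+18=200
ADD R6, 7 → R6=200+7=207
ADD R1, 2 → R1=10+2=12
CMP R1, 14  (cmp 12,14)
JNZ body: taken
ADD R6, 14 → R6=207+14=221
ADD R6, 18 → R6=221+18=239
ADD R6, 7 → R6=239+7=246
ADD R1, 2 → R1=12+2=14
CMP R1, 14  (cmp 14,14)
JNZ body: not taken
XOR R6, 15 → R6=246^15=249
halt.
Total executed instructions: 40.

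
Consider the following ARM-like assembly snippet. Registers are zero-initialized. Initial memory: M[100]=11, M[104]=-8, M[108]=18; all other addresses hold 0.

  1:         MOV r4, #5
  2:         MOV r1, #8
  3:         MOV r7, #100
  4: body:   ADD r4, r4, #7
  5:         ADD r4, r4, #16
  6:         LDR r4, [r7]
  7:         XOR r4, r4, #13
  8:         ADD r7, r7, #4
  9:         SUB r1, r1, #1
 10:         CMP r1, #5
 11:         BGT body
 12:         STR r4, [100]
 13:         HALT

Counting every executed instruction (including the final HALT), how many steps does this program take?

r4=5
r1=8
r7=100
r4=5+7=12
r4=12+16=28
r4=M[100]=11
r4=11^13=6
r7=100+4=104
r1=8-1=7
CMP r1, #5  (cmp 7,5)
BGT body: taken
r4=6+7=13
r4=13+16=29
r4=M[104]=-8
r4=(-8)^13=-11
r7=104+4=108
r1=7-1=6
CMP r1, #5  (cmp 6,5)
BGT body: taken
r4=(-11)+7=-4
r4=(-4)+16=12
r4=M[108]=18
r4=18^13=31
r7=108+4=112
r1=6-1=5
CMP r1, #5  (cmp 5,5)
BGT body: not taken
STR r4, [100] → M[100]=31
halt.
Total executed instructions: 29.

29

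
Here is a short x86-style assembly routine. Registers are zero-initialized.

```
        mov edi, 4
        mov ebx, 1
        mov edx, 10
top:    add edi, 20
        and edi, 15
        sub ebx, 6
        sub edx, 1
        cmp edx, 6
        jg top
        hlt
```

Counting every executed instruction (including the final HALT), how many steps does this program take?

28

edi=4
ebx=1
edx=10
edi=4+20=24
edi=24&15=8
ebx=1-6=-5
edx=10-1=9
cmp edx, 6  (cmp 9,6)
jg top: taken
edi=8+20=28
edi=28&15=12
ebx=(-5)-6=-11
edx=9-1=8
cmp edx, 6  (cmp 8,6)
jg top: taken
edi=12+20=32
edi=32&15=0
ebx=(-11)-6=-17
edx=8-1=7
cmp edx, 6  (cmp 7,6)
jg top: taken
edi=0+20=20
edi=20&15=4
ebx=(-17)-6=-23
edx=7-1=6
cmp edx, 6  (cmp 6,6)
jg top: not taken
halt.
Total executed instructions: 28.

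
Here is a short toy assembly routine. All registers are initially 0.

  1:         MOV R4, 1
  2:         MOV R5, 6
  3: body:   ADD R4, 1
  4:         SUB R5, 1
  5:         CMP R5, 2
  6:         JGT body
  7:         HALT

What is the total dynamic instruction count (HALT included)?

after MOV R4, 1: R4=1
after MOV R5, 6: R5=6
after ADD R4, 1: R4=1+1=2
after SUB R5, 1: R5=6-1=5
CMP R5, 2  (cmp 5,2)
JGT body: taken
after ADD R4, 1: R4=2+1=3
after SUB R5, 1: R5=5-1=4
CMP R5, 2  (cmp 4,2)
JGT body: taken
after ADD R4, 1: R4=3+1=4
after SUB R5, 1: R5=4-1=3
CMP R5, 2  (cmp 3,2)
JGT body: taken
after ADD R4, 1: R4=4+1=5
after SUB R5, 1: R5=3-1=2
CMP R5, 2  (cmp 2,2)
JGT body: not taken
halt.
Total executed instructions: 19.

19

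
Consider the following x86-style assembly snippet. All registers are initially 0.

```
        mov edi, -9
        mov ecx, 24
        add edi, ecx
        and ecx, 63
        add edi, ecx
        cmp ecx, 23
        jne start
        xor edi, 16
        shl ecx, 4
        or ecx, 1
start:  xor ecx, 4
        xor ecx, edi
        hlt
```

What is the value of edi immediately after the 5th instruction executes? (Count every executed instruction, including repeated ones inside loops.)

39

edi=-9
ecx=24
edi=(-9)+24=15
ecx=24&63=24
edi=15+24=39
After step 5: edi = 39.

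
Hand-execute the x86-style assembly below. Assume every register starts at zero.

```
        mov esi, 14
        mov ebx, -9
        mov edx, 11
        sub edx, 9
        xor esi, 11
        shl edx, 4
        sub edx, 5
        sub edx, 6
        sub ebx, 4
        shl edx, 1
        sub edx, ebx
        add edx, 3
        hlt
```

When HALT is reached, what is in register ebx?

-13

after mov esi, 14: esi=14
after mov ebx, -9: ebx=-9
after mov edx, 11: edx=11
after sub edx, 9: edx=11-9=2
after xor esi, 11: esi=14^11=5
after shl edx, 4: edx=2<<4=32
after sub edx, 5: edx=32-5=27
after sub edx, 6: edx=27-6=21
after sub ebx, 4: ebx=(-9)-4=-13
after shl edx, 1: edx=21<<1=42
after sub edx, ebx: edx=42-(-13)=55
after add edx, 3: edx=55+3=58
halt.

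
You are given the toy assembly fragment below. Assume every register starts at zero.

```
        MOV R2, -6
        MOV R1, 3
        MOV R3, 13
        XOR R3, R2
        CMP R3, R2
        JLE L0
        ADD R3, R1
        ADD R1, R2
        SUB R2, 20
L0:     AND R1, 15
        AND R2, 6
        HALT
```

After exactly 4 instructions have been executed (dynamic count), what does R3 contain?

MOV R2, -6 → R2=-6
MOV R1, 3 → R1=3
MOV R3, 13 → R3=13
XOR R3, R2 → R3=13^(-6)=-9
After step 4: R3 = -9.

-9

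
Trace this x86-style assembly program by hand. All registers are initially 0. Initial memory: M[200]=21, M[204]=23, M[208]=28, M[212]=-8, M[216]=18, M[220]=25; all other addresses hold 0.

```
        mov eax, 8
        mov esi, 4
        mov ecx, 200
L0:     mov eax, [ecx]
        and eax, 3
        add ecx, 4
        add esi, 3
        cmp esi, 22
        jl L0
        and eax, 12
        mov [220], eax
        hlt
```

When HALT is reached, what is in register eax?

after mov eax, 8: eax=8
after mov esi, 4: esi=4
after mov ecx, 200: ecx=200
after mov eax, [ecx]: eax=M[200]=21
after and eax, 3: eax=21&3=1
after add ecx, 4: ecx=200+4=204
after add esi, 3: esi=4+3=7
cmp esi, 22  (cmp 7,22)
jl L0: taken
after mov eax, [ecx]: eax=M[204]=23
after and eax, 3: eax=23&3=3
after add ecx, 4: ecx=204+4=208
after add esi, 3: esi=7+3=10
cmp esi, 22  (cmp 10,22)
jl L0: taken
after mov eax, [ecx]: eax=M[208]=28
after and eax, 3: eax=28&3=0
after add ecx, 4: ecx=208+4=212
after add esi, 3: esi=10+3=13
cmp esi, 22  (cmp 13,22)
jl L0: taken
after mov eax, [ecx]: eax=M[212]=-8
after and eax, 3: eax=(-8)&3=0
after add ecx, 4: ecx=212+4=216
after add esi, 3: esi=13+3=16
cmp esi, 22  (cmp 16,22)
jl L0: taken
after mov eax, [ecx]: eax=M[216]=18
after and eax, 3: eax=18&3=2
after add ecx, 4: ecx=216+4=220
after add esi, 3: esi=16+3=19
cmp esi, 22  (cmp 19,22)
jl L0: taken
after mov eax, [ecx]: eax=M[220]=25
after and eax, 3: eax=25&3=1
after add ecx, 4: ecx=220+4=224
after add esi, 3: esi=19+3=22
cmp esi, 22  (cmp 22,22)
jl L0: not taken
after and eax, 12: eax=1&12=0
mov [220], eax → M[220]=0
halt.

0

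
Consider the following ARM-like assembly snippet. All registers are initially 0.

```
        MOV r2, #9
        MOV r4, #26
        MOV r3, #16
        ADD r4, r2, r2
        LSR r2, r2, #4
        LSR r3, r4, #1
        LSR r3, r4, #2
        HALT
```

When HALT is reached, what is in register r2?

0

MOV r2, #9 → r2=9
MOV r4, #26 → r4=26
MOV r3, #16 → r3=16
ADD r4, r2, r2 → r4=9+9=18
LSR r2, r2, #4 → r2=9>>4=0
LSR r3, r4, #1 → r3=18>>1=9
LSR r3, r4, #2 → r3=18>>2=4
halt.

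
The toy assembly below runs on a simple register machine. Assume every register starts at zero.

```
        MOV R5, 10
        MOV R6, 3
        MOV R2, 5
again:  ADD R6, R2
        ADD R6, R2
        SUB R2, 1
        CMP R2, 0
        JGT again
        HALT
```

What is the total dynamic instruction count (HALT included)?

MOV R5, 10 → R5=10
MOV R6, 3 → R6=3
MOV R2, 5 → R2=5
ADD R6, R2 → R6=3+5=8
ADD R6, R2 → R6=8+5=13
SUB R2, 1 → R2=5-1=4
CMP R2, 0  (cmp 4,0)
JGT again: taken
ADD R6, R2 → R6=13+4=17
ADD R6, R2 → R6=17+4=21
SUB R2, 1 → R2=4-1=3
CMP R2, 0  (cmp 3,0)
JGT again: taken
ADD R6, R2 → R6=21+3=24
ADD R6, R2 → R6=24+3=27
SUB R2, 1 → R2=3-1=2
CMP R2, 0  (cmp 2,0)
JGT again: taken
ADD R6, R2 → R6=27+2=29
ADD R6, R2 → R6=29+2=31
SUB R2, 1 → R2=2-1=1
CMP R2, 0  (cmp 1,0)
JGT again: taken
ADD R6, R2 → R6=31+1=32
ADD R6, R2 → R6=32+1=33
SUB R2, 1 → R2=1-1=0
CMP R2, 0  (cmp 0,0)
JGT again: not taken
halt.
Total executed instructions: 29.

29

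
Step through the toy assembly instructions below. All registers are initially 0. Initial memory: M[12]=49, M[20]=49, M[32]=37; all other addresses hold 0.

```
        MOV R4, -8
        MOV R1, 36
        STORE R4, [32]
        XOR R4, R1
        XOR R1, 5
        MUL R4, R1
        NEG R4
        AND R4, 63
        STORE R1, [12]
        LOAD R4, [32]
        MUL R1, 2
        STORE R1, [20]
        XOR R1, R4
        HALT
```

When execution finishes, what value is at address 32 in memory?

after MOV R4, -8: R4=-8
after MOV R1, 36: R1=36
STORE R4, [32] → M[32]=-8
after XOR R4, R1: R4=(-8)^36=-36
after XOR R1, 5: R1=36^5=33
after MUL R4, R1: R4=(-36)*33=-1188
after NEG R4: R4=-(-1188)=1188
after AND R4, 63: R4=1188&63=36
STORE R1, [12] → M[12]=33
after LOAD R4, [32]: R4=M[32]=-8
after MUL R1, 2: R1=33*2=66
STORE R1, [20] → M[20]=66
after XOR R1, R4: R1=66^(-8)=-70
halt.

-8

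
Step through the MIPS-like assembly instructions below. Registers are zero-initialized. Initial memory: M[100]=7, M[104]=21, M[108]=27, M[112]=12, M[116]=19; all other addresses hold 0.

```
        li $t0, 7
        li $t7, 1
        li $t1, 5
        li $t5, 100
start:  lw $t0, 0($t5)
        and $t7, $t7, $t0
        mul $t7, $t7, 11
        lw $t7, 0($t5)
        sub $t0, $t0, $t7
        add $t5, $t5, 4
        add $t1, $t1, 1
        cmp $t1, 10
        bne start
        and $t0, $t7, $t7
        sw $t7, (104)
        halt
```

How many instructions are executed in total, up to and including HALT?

$t0=7
$t7=1
$t1=5
$t5=100
$t0=M[100]=7
$t7=1&7=1
$t7=1*11=11
$t7=M[100]=7
$t0=7-7=0
$t5=100+4=104
$t1=5+1=6
cmp $t1, 10  (cmp 6,10)
bne start: taken
$t0=M[104]=21
$t7=7&21=5
$t7=5*11=55
$t7=M[104]=21
$t0=21-21=0
$t5=104+4=108
$t1=6+1=7
cmp $t1, 10  (cmp 7,10)
bne start: taken
$t0=M[108]=27
$t7=21&27=17
$t7=17*11=187
$t7=M[108]=27
$t0=27-27=0
$t5=108+4=112
$t1=7+1=8
cmp $t1, 10  (cmp 8,10)
bne start: taken
$t0=M[112]=12
$t7=27&12=8
$t7=8*11=88
$t7=M[112]=12
$t0=12-12=0
$t5=112+4=116
$t1=8+1=9
cmp $t1, 10  (cmp 9,10)
bne start: taken
$t0=M[116]=19
$t7=12&19=0
$t7=0*11=0
$t7=M[116]=19
$t0=19-19=0
$t5=116+4=120
$t1=9+1=10
cmp $t1, 10  (cmp 10,10)
bne start: not taken
$t0=19&19=19
sw $t7, (104) → M[104]=19
halt.
Total executed instructions: 52.

52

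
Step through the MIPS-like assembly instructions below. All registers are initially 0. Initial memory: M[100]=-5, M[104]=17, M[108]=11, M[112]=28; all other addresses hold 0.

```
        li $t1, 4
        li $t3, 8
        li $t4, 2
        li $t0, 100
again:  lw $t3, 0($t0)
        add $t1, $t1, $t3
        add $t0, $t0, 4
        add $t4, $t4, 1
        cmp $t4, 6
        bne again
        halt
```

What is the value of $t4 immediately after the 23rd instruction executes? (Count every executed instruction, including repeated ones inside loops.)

after li $t1, 4: $t1=4
after li $t3, 8: $t3=8
after li $t4, 2: $t4=2
after li $t0, 100: $t0=100
after lw $t3, 0($t0): $t3=M[100]=-5
after add $t1, $t1, $t3: $t1=4+(-5)=-1
after add $t0, $t0, 4: $t0=100+4=104
after add $t4, $t4, 1: $t4=2+1=3
cmp $t4, 6  (cmp 3,6)
bne again: taken
after lw $t3, 0($t0): $t3=M[104]=17
after add $t1, $t1, $t3: $t1=(-1)+17=16
after add $t0, $t0, 4: $t0=104+4=108
after add $t4, $t4, 1: $t4=3+1=4
cmp $t4, 6  (cmp 4,6)
bne again: taken
after lw $t3, 0($t0): $t3=M[108]=11
after add $t1, $t1, $t3: $t1=16+11=27
after add $t0, $t0, 4: $t0=108+4=112
after add $t4, $t4, 1: $t4=4+1=5
cmp $t4, 6  (cmp 5,6)
bne again: taken
after lw $t3, 0($t0): $t3=M[112]=28
After step 23: $t4 = 5.

5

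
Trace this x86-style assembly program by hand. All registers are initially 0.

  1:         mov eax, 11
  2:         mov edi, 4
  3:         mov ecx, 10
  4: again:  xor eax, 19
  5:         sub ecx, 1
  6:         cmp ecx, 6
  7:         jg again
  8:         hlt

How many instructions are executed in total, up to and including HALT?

mov eax, 11 → eax=11
mov edi, 4 → edi=4
mov ecx, 10 → ecx=10
xor eax, 19 → eax=11^19=24
sub ecx, 1 → ecx=10-1=9
cmp ecx, 6  (cmp 9,6)
jg again: taken
xor eax, 19 → eax=24^19=11
sub ecx, 1 → ecx=9-1=8
cmp ecx, 6  (cmp 8,6)
jg again: taken
xor eax, 19 → eax=11^19=24
sub ecx, 1 → ecx=8-1=7
cmp ecx, 6  (cmp 7,6)
jg again: taken
xor eax, 19 → eax=24^19=11
sub ecx, 1 → ecx=7-1=6
cmp ecx, 6  (cmp 6,6)
jg again: not taken
halt.
Total executed instructions: 20.

20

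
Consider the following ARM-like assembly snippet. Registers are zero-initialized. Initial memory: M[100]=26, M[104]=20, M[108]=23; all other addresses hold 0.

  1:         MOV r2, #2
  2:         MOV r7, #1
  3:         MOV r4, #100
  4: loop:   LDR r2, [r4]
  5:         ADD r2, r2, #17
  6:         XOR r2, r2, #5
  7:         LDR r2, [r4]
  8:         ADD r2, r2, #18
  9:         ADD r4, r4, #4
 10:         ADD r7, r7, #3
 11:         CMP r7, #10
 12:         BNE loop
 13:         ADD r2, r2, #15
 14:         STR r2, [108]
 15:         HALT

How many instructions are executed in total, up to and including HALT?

33

MOV r2, #2 → r2=2
MOV r7, #1 → r7=1
MOV r4, #100 → r4=100
LDR r2, [r4] → r2=M[100]=26
ADD r2, r2, #17 → r2=26+17=43
XOR r2, r2, #5 → r2=43^5=46
LDR r2, [r4] → r2=M[100]=26
ADD r2, r2, #18 → r2=26+18=44
ADD r4, r4, #4 → r4=100+4=104
ADD r7, r7, #3 → r7=1+3=4
CMP r7, #10  (cmp 4,10)
BNE loop: taken
LDR r2, [r4] → r2=M[104]=20
ADD r2, r2, #17 → r2=20+17=37
XOR r2, r2, #5 → r2=37^5=32
LDR r2, [r4] → r2=M[104]=20
ADD r2, r2, #18 → r2=20+18=38
ADD r4, r4, #4 → r4=104+4=108
ADD r7, r7, #3 → r7=4+3=7
CMP r7, #10  (cmp 7,10)
BNE loop: taken
LDR r2, [r4] → r2=M[108]=23
ADD r2, r2, #17 → r2=23+17=40
XOR r2, r2, #5 → r2=40^5=45
LDR r2, [r4] → r2=M[108]=23
ADD r2, r2, #18 → r2=23+18=41
ADD r4, r4, #4 → r4=108+4=112
ADD r7, r7, #3 → r7=7+3=10
CMP r7, #10  (cmp 10,10)
BNE loop: not taken
ADD r2, r2, #15 → r2=41+15=56
STR r2, [108] → M[108]=56
halt.
Total executed instructions: 33.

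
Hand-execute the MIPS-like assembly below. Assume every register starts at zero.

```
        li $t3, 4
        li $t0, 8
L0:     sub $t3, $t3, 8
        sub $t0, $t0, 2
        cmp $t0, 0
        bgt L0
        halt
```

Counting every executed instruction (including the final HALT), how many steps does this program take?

19

after li $t3, 4: $t3=4
after li $t0, 8: $t0=8
after sub $t3, $t3, 8: $t3=4-8=-4
after sub $t0, $t0, 2: $t0=8-2=6
cmp $t0, 0  (cmp 6,0)
bgt L0: taken
after sub $t3, $t3, 8: $t3=(-4)-8=-12
after sub $t0, $t0, 2: $t0=6-2=4
cmp $t0, 0  (cmp 4,0)
bgt L0: taken
after sub $t3, $t3, 8: $t3=(-12)-8=-20
after sub $t0, $t0, 2: $t0=4-2=2
cmp $t0, 0  (cmp 2,0)
bgt L0: taken
after sub $t3, $t3, 8: $t3=(-20)-8=-28
after sub $t0, $t0, 2: $t0=2-2=0
cmp $t0, 0  (cmp 0,0)
bgt L0: not taken
halt.
Total executed instructions: 19.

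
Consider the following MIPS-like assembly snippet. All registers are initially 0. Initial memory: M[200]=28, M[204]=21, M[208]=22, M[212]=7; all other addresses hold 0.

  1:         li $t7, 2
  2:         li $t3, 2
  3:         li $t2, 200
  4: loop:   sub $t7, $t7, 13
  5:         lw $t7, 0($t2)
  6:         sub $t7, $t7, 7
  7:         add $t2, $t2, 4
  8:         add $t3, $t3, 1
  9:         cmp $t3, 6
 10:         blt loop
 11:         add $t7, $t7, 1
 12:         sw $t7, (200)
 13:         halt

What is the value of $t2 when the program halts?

li $t7, 2 → $t7=2
li $t3, 2 → $t3=2
li $t2, 200 → $t2=200
sub $t7, $t7, 13 → $t7=2-13=-11
lw $t7, 0($t2) → $t7=M[200]=28
sub $t7, $t7, 7 → $t7=28-7=21
add $t2, $t2, 4 → $t2=200+4=204
add $t3, $t3, 1 → $t3=2+1=3
cmp $t3, 6  (cmp 3,6)
blt loop: taken
sub $t7, $t7, 13 → $t7=21-13=8
lw $t7, 0($t2) → $t7=M[204]=21
sub $t7, $t7, 7 → $t7=21-7=14
add $t2, $t2, 4 → $t2=204+4=208
add $t3, $t3, 1 → $t3=3+1=4
cmp $t3, 6  (cmp 4,6)
blt loop: taken
sub $t7, $t7, 13 → $t7=14-13=1
lw $t7, 0($t2) → $t7=M[208]=22
sub $t7, $t7, 7 → $t7=22-7=15
add $t2, $t2, 4 → $t2=208+4=212
add $t3, $t3, 1 → $t3=4+1=5
cmp $t3, 6  (cmp 5,6)
blt loop: taken
sub $t7, $t7, 13 → $t7=15-13=2
lw $t7, 0($t2) → $t7=M[212]=7
sub $t7, $t7, 7 → $t7=7-7=0
add $t2, $t2, 4 → $t2=212+4=216
add $t3, $t3, 1 → $t3=5+1=6
cmp $t3, 6  (cmp 6,6)
blt loop: not taken
add $t7, $t7, 1 → $t7=0+1=1
sw $t7, (200) → M[200]=1
halt.

216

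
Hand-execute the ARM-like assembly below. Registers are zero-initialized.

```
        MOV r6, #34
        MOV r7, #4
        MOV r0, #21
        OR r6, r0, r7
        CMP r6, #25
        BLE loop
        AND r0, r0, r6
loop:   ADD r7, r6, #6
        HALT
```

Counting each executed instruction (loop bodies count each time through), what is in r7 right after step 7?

27

MOV r6, #34 → r6=34
MOV r7, #4 → r7=4
MOV r0, #21 → r0=21
OR r6, r0, r7 → r6=21|4=21
CMP r6, #25  (cmp 21,25)
BLE loop: taken
ADD r7, r6, #6 → r7=21+6=27
After step 7: r7 = 27.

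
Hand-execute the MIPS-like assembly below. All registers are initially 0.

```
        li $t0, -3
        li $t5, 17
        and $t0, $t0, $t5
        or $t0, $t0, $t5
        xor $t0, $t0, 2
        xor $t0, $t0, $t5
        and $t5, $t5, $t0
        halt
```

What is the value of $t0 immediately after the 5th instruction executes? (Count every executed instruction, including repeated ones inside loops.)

li $t0, -3 → $t0=-3
li $t5, 17 → $t5=17
and $t0, $t0, $t5 → $t0=(-3)&17=17
or $t0, $t0, $t5 → $t0=17|17=17
xor $t0, $t0, 2 → $t0=17^2=19
After step 5: $t0 = 19.

19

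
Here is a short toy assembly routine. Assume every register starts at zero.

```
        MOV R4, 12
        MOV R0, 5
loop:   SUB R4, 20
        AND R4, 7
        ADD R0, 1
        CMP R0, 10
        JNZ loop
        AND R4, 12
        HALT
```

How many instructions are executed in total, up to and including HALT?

R4=12
R0=5
R4=12-20=-8
R4=(-8)&7=0
R0=5+1=6
CMP R0, 10  (cmp 6,10)
JNZ loop: taken
R4=0-20=-20
R4=(-20)&7=4
R0=6+1=7
CMP R0, 10  (cmp 7,10)
JNZ loop: taken
R4=4-20=-16
R4=(-16)&7=0
R0=7+1=8
CMP R0, 10  (cmp 8,10)
JNZ loop: taken
R4=0-20=-20
R4=(-20)&7=4
R0=8+1=9
CMP R0, 10  (cmp 9,10)
JNZ loop: taken
R4=4-20=-16
R4=(-16)&7=0
R0=9+1=10
CMP R0, 10  (cmp 10,10)
JNZ loop: not taken
R4=0&12=0
halt.
Total executed instructions: 29.

29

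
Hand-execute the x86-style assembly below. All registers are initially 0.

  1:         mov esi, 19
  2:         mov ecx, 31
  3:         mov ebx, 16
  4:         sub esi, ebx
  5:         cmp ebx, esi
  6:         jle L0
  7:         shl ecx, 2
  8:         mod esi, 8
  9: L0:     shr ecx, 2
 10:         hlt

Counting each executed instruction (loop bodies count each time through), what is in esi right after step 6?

esi=19
ecx=31
ebx=16
esi=19-16=3
cmp ebx, esi  (cmp 16,3)
jle L0: not taken
After step 6: esi = 3.

3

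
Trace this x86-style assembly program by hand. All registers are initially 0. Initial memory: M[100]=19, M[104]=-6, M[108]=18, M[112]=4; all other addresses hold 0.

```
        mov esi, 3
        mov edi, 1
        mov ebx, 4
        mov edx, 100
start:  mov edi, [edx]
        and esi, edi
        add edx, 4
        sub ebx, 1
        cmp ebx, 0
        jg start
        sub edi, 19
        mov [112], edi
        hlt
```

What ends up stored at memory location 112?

-15

after mov esi, 3: esi=3
after mov edi, 1: edi=1
after mov ebx, 4: ebx=4
after mov edx, 100: edx=100
after mov edi, [edx]: edi=M[100]=19
after and esi, edi: esi=3&19=3
after add edx, 4: edx=100+4=104
after sub ebx, 1: ebx=4-1=3
cmp ebx, 0  (cmp 3,0)
jg start: taken
after mov edi, [edx]: edi=M[104]=-6
after and esi, edi: esi=3&(-6)=2
after add edx, 4: edx=104+4=108
after sub ebx, 1: ebx=3-1=2
cmp ebx, 0  (cmp 2,0)
jg start: taken
after mov edi, [edx]: edi=M[108]=18
after and esi, edi: esi=2&18=2
after add edx, 4: edx=108+4=112
after sub ebx, 1: ebx=2-1=1
cmp ebx, 0  (cmp 1,0)
jg start: taken
after mov edi, [edx]: edi=M[112]=4
after and esi, edi: esi=2&4=0
after add edx, 4: edx=112+4=116
after sub ebx, 1: ebx=1-1=0
cmp ebx, 0  (cmp 0,0)
jg start: not taken
after sub edi, 19: edi=4-19=-15
mov [112], edi → M[112]=-15
halt.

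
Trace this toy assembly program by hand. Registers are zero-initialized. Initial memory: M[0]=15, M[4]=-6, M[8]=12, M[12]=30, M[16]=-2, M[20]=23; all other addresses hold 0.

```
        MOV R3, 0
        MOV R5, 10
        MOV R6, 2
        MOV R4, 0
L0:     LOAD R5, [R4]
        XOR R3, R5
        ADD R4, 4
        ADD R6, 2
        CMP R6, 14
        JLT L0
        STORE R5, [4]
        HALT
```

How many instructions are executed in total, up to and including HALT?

MOV R3, 0 → R3=0
MOV R5, 10 → R5=10
MOV R6, 2 → R6=2
MOV R4, 0 → R4=0
LOAD R5, [R4] → R5=M[0]=15
XOR R3, R5 → R3=0^15=15
ADD R4, 4 → R4=0+4=4
ADD R6, 2 → R6=2+2=4
CMP R6, 14  (cmp 4,14)
JLT L0: taken
LOAD R5, [R4] → R5=M[4]=-6
XOR R3, R5 → R3=15^(-6)=-11
ADD R4, 4 → R4=4+4=8
ADD R6, 2 → R6=4+2=6
CMP R6, 14  (cmp 6,14)
JLT L0: taken
LOAD R5, [R4] → R5=M[8]=12
XOR R3, R5 → R3=(-11)^12=-7
ADD R4, 4 → R4=8+4=12
ADD R6, 2 → R6=6+2=8
CMP R6, 14  (cmp 8,14)
JLT L0: taken
LOAD R5, [R4] → R5=M[12]=30
XOR R3, R5 → R3=(-7)^30=-25
ADD R4, 4 → R4=12+4=16
ADD R6, 2 → R6=8+2=10
CMP R6, 14  (cmp 10,14)
JLT L0: taken
LOAD R5, [R4] → R5=M[16]=-2
XOR R3, R5 → R3=(-25)^(-2)=25
ADD R4, 4 → R4=16+4=20
ADD R6, 2 → R6=10+2=12
CMP R6, 14  (cmp 12,14)
JLT L0: taken
LOAD R5, [R4] → R5=M[20]=23
XOR R3, R5 → R3=25^23=14
ADD R4, 4 → R4=20+4=24
ADD R6, 2 → R6=12+2=14
CMP R6, 14  (cmp 14,14)
JLT L0: not taken
STORE R5, [4] → M[4]=23
halt.
Total executed instructions: 42.

42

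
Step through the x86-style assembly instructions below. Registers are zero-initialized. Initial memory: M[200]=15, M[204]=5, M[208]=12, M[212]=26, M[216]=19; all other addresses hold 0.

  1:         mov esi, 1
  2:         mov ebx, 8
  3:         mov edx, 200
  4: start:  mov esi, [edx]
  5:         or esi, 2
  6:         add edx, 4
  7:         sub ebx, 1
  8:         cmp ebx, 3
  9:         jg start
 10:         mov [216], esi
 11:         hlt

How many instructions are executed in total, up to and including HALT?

35

mov esi, 1 → esi=1
mov ebx, 8 → ebx=8
mov edx, 200 → edx=200
mov esi, [edx] → esi=M[200]=15
or esi, 2 → esi=15|2=15
add edx, 4 → edx=200+4=204
sub ebx, 1 → ebx=8-1=7
cmp ebx, 3  (cmp 7,3)
jg start: taken
mov esi, [edx] → esi=M[204]=5
or esi, 2 → esi=5|2=7
add edx, 4 → edx=204+4=208
sub ebx, 1 → ebx=7-1=6
cmp ebx, 3  (cmp 6,3)
jg start: taken
mov esi, [edx] → esi=M[208]=12
or esi, 2 → esi=12|2=14
add edx, 4 → edx=208+4=212
sub ebx, 1 → ebx=6-1=5
cmp ebx, 3  (cmp 5,3)
jg start: taken
mov esi, [edx] → esi=M[212]=26
or esi, 2 → esi=26|2=26
add edx, 4 → edx=212+4=216
sub ebx, 1 → ebx=5-1=4
cmp ebx, 3  (cmp 4,3)
jg start: taken
mov esi, [edx] → esi=M[216]=19
or esi, 2 → esi=19|2=19
add edx, 4 → edx=216+4=220
sub ebx, 1 → ebx=4-1=3
cmp ebx, 3  (cmp 3,3)
jg start: not taken
mov [216], esi → M[216]=19
halt.
Total executed instructions: 35.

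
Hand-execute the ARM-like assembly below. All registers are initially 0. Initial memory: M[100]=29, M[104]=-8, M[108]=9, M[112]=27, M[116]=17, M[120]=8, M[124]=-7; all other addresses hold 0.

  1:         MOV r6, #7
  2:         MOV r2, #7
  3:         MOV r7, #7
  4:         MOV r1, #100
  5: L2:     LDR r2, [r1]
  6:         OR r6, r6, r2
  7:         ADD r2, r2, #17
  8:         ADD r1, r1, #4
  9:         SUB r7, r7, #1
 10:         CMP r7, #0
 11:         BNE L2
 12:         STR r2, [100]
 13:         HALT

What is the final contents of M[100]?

MOV r6, #7 → r6=7
MOV r2, #7 → r2=7
MOV r7, #7 → r7=7
MOV r1, #100 → r1=100
LDR r2, [r1] → r2=M[100]=29
OR r6, r6, r2 → r6=7|29=31
ADD r2, r2, #17 → r2=29+17=46
ADD r1, r1, #4 → r1=100+4=104
SUB r7, r7, #1 → r7=7-1=6
CMP r7, #0  (cmp 6,0)
BNE L2: taken
LDR r2, [r1] → r2=M[104]=-8
OR r6, r6, r2 → r6=31|(-8)=-1
ADD r2, r2, #17 → r2=(-8)+17=9
ADD r1, r1, #4 → r1=104+4=108
SUB r7, r7, #1 → r7=6-1=5
CMP r7, #0  (cmp 5,0)
BNE L2: taken
LDR r2, [r1] → r2=M[108]=9
OR r6, r6, r2 → r6=(-1)|9=-1
ADD r2, r2, #17 → r2=9+17=26
ADD r1, r1, #4 → r1=108+4=112
SUB r7, r7, #1 → r7=5-1=4
CMP r7, #0  (cmp 4,0)
BNE L2: taken
LDR r2, [r1] → r2=M[112]=27
OR r6, r6, r2 → r6=(-1)|27=-1
ADD r2, r2, #17 → r2=27+17=44
ADD r1, r1, #4 → r1=112+4=116
SUB r7, r7, #1 → r7=4-1=3
CMP r7, #0  (cmp 3,0)
BNE L2: taken
LDR r2, [r1] → r2=M[116]=17
OR r6, r6, r2 → r6=(-1)|17=-1
ADD r2, r2, #17 → r2=17+17=34
ADD r1, r1, #4 → r1=116+4=120
SUB r7, r7, #1 → r7=3-1=2
CMP r7, #0  (cmp 2,0)
BNE L2: taken
LDR r2, [r1] → r2=M[120]=8
OR r6, r6, r2 → r6=(-1)|8=-1
ADD r2, r2, #17 → r2=8+17=25
ADD r1, r1, #4 → r1=120+4=124
SUB r7, r7, #1 → r7=2-1=1
CMP r7, #0  (cmp 1,0)
BNE L2: taken
LDR r2, [r1] → r2=M[124]=-7
OR r6, r6, r2 → r6=(-1)|(-7)=-1
ADD r2, r2, #17 → r2=(-7)+17=10
ADD r1, r1, #4 → r1=124+4=128
SUB r7, r7, #1 → r7=1-1=0
CMP r7, #0  (cmp 0,0)
BNE L2: not taken
STR r2, [100] → M[100]=10
halt.

10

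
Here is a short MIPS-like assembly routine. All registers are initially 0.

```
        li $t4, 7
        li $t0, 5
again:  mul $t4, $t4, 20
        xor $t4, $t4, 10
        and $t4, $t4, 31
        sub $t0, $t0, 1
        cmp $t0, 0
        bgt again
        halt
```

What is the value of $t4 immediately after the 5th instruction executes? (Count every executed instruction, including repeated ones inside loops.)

after li $t4, 7: $t4=7
after li $t0, 5: $t0=5
after mul $t4, $t4, 20: $t4=7*20=140
after xor $t4, $t4, 10: $t4=140^10=134
after and $t4, $t4, 31: $t4=134&31=6
After step 5: $t4 = 6.

6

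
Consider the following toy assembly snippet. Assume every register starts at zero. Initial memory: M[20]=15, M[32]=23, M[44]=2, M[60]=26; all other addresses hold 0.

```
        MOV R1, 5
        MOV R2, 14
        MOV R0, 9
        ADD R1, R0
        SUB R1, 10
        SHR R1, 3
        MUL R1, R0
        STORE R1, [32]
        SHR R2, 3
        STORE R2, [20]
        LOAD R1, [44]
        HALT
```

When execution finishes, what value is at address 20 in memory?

MOV R1, 5 → R1=5
MOV R2, 14 → R2=14
MOV R0, 9 → R0=9
ADD R1, R0 → R1=5+9=14
SUB R1, 10 → R1=14-10=4
SHR R1, 3 → R1=4>>3=0
MUL R1, R0 → R1=0*9=0
STORE R1, [32] → M[32]=0
SHR R2, 3 → R2=14>>3=1
STORE R2, [20] → M[20]=1
LOAD R1, [44] → R1=M[44]=2
halt.

1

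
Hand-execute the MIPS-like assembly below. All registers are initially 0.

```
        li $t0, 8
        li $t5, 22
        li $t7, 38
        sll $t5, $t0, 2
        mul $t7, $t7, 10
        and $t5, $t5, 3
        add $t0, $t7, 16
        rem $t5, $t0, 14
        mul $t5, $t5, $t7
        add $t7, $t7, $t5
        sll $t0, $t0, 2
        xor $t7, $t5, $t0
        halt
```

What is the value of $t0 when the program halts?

after li $t0, 8: $t0=8
after li $t5, 22: $t5=22
after li $t7, 38: $t7=38
after sll $t5, $t0, 2: $t5=8<<2=32
after mul $t7, $t7, 10: $t7=38*10=380
after and $t5, $t5, 3: $t5=32&3=0
after add $t0, $t7, 16: $t0=380+16=396
after rem $t5, $t0, 14: $t5=396%14=4
after mul $t5, $t5, $t7: $t5=4*380=1520
after add $t7, $t7, $t5: $t7=380+1520=1900
after sll $t0, $t0, 2: $t0=396<<2=1584
after xor $t7, $t5, $t0: $t7=1520^1584=960
halt.

1584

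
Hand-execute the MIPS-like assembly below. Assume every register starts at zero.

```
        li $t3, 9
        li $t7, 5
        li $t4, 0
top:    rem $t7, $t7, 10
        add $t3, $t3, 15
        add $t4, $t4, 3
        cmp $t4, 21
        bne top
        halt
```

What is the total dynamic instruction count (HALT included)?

39

li $t3, 9 → $t3=9
li $t7, 5 → $t7=5
li $t4, 0 → $t4=0
rem $t7, $t7, 10 → $t7=5%10=5
add $t3, $t3, 15 → $t3=9+15=24
add $t4, $t4, 3 → $t4=0+3=3
cmp $t4, 21  (cmp 3,21)
bne top: taken
rem $t7, $t7, 10 → $t7=5%10=5
add $t3, $t3, 15 → $t3=24+15=39
add $t4, $t4, 3 → $t4=3+3=6
cmp $t4, 21  (cmp 6,21)
bne top: taken
rem $t7, $t7, 10 → $t7=5%10=5
add $t3, $t3, 15 → $t3=39+15=54
add $t4, $t4, 3 → $t4=6+3=9
cmp $t4, 21  (cmp 9,21)
bne top: taken
rem $t7, $t7, 10 → $t7=5%10=5
add $t3, $t3, 15 → $t3=54+15=69
add $t4, $t4, 3 → $t4=9+3=12
cmp $t4, 21  (cmp 12,21)
bne top: taken
rem $t7, $t7, 10 → $t7=5%10=5
add $t3, $t3, 15 → $t3=69+15=84
add $t4, $t4, 3 → $t4=12+3=15
cmp $t4, 21  (cmp 15,21)
bne top: taken
rem $t7, $t7, 10 → $t7=5%10=5
add $t3, $t3, 15 → $t3=84+15=99
add $t4, $t4, 3 → $t4=15+3=18
cmp $t4, 21  (cmp 18,21)
bne top: taken
rem $t7, $t7, 10 → $t7=5%10=5
add $t3, $t3, 15 → $t3=99+15=114
add $t4, $t4, 3 → $t4=18+3=21
cmp $t4, 21  (cmp 21,21)
bne top: not taken
halt.
Total executed instructions: 39.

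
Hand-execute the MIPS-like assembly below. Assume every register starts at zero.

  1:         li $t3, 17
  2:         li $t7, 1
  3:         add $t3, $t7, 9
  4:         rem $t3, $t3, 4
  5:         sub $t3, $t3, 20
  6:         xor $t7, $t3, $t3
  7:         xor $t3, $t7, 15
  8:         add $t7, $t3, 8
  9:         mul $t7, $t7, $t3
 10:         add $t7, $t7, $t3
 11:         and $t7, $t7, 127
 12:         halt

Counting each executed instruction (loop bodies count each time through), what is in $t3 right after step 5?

$t3=17
$t7=1
$t3=1+9=10
$t3=10%4=2
$t3=2-20=-18
After step 5: $t3 = -18.

-18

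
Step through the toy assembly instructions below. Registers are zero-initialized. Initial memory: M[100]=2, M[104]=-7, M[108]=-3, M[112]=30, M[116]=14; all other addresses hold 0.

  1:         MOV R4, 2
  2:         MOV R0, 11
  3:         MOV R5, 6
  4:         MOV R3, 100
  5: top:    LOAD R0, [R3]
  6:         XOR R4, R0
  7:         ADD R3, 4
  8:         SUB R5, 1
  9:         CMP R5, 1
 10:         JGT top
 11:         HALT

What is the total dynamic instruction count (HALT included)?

R4=2
R0=11
R5=6
R3=100
R0=M[100]=2
R4=2^2=0
R3=100+4=104
R5=6-1=5
CMP R5, 1  (cmp 5,1)
JGT top: taken
R0=M[104]=-7
R4=0^(-7)=-7
R3=104+4=108
R5=5-1=4
CMP R5, 1  (cmp 4,1)
JGT top: taken
R0=M[108]=-3
R4=(-7)^(-3)=4
R3=108+4=112
R5=4-1=3
CMP R5, 1  (cmp 3,1)
JGT top: taken
R0=M[112]=30
R4=4^30=26
R3=112+4=116
R5=3-1=2
CMP R5, 1  (cmp 2,1)
JGT top: taken
R0=M[116]=14
R4=26^14=20
R3=116+4=120
R5=2-1=1
CMP R5, 1  (cmp 1,1)
JGT top: not taken
halt.
Total executed instructions: 35.

35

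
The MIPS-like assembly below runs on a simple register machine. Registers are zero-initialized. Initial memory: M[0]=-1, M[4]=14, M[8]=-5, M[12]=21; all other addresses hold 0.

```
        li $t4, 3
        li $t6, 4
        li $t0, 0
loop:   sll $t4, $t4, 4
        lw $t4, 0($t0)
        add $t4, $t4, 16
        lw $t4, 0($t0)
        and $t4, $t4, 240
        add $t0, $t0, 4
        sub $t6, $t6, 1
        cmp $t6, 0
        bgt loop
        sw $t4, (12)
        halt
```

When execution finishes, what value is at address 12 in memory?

16

li $t4, 3 → $t4=3
li $t6, 4 → $t6=4
li $t0, 0 → $t0=0
sll $t4, $t4, 4 → $t4=3<<4=48
lw $t4, 0($t0) → $t4=M[0]=-1
add $t4, $t4, 16 → $t4=(-1)+16=15
lw $t4, 0($t0) → $t4=M[0]=-1
and $t4, $t4, 240 → $t4=(-1)&240=240
add $t0, $t0, 4 → $t0=0+4=4
sub $t6, $t6, 1 → $t6=4-1=3
cmp $t6, 0  (cmp 3,0)
bgt loop: taken
sll $t4, $t4, 4 → $t4=240<<4=3840
lw $t4, 0($t0) → $t4=M[4]=14
add $t4, $t4, 16 → $t4=14+16=30
lw $t4, 0($t0) → $t4=M[4]=14
and $t4, $t4, 240 → $t4=14&240=0
add $t0, $t0, 4 → $t0=4+4=8
sub $t6, $t6, 1 → $t6=3-1=2
cmp $t6, 0  (cmp 2,0)
bgt loop: taken
sll $t4, $t4, 4 → $t4=0<<4=0
lw $t4, 0($t0) → $t4=M[8]=-5
add $t4, $t4, 16 → $t4=(-5)+16=11
lw $t4, 0($t0) → $t4=M[8]=-5
and $t4, $t4, 240 → $t4=(-5)&240=240
add $t0, $t0, 4 → $t0=8+4=12
sub $t6, $t6, 1 → $t6=2-1=1
cmp $t6, 0  (cmp 1,0)
bgt loop: taken
sll $t4, $t4, 4 → $t4=240<<4=3840
lw $t4, 0($t0) → $t4=M[12]=21
add $t4, $t4, 16 → $t4=21+16=37
lw $t4, 0($t0) → $t4=M[12]=21
and $t4, $t4, 240 → $t4=21&240=16
add $t0, $t0, 4 → $t0=12+4=16
sub $t6, $t6, 1 → $t6=1-1=0
cmp $t6, 0  (cmp 0,0)
bgt loop: not taken
sw $t4, (12) → M[12]=16
halt.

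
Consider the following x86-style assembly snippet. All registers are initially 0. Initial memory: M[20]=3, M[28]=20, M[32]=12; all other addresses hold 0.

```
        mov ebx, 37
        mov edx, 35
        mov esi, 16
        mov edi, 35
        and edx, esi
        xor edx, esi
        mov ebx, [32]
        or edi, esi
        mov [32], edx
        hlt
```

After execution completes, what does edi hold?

ebx=37
edx=35
esi=16
edi=35
edx=35&16=0
edx=0^16=16
ebx=M[32]=12
edi=35|16=51
mov [32], edx → M[32]=16
halt.

51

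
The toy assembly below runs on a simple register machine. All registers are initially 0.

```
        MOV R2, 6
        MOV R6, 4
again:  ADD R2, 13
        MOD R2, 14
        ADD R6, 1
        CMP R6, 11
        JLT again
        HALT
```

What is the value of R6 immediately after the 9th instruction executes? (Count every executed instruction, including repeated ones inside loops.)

5

after MOV R2, 6: R2=6
after MOV R6, 4: R6=4
after ADD R2, 13: R2=6+13=19
after MOD R2, 14: R2=19%14=5
after ADD R6, 1: R6=4+1=5
CMP R6, 11  (cmp 5,11)
JLT again: taken
after ADD R2, 13: R2=5+13=18
after MOD R2, 14: R2=18%14=4
After step 9: R6 = 5.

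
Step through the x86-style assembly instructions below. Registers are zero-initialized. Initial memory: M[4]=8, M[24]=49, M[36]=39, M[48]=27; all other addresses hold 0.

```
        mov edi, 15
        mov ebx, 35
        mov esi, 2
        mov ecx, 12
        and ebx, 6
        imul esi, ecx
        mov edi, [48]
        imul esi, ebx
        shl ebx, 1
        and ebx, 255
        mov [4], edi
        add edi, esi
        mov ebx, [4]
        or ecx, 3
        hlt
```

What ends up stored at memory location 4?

mov edi, 15 → edi=15
mov ebx, 35 → ebx=35
mov esi, 2 → esi=2
mov ecx, 12 → ecx=12
and ebx, 6 → ebx=35&6=2
imul esi, ecx → esi=2*12=24
mov edi, [48] → edi=M[48]=27
imul esi, ebx → esi=24*2=48
shl ebx, 1 → ebx=2<<1=4
and ebx, 255 → ebx=4&255=4
mov [4], edi → M[4]=27
add edi, esi → edi=27+48=75
mov ebx, [4] → ebx=M[4]=27
or ecx, 3 → ecx=12|3=15
halt.

27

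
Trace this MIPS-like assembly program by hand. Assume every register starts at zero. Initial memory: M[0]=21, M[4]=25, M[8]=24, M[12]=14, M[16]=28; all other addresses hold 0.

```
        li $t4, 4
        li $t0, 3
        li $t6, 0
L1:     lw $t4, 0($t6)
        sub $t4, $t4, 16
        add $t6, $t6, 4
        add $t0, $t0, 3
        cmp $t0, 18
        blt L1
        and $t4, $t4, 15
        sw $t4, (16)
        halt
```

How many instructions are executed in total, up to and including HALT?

$t4=4
$t0=3
$t6=0
$t4=M[0]=21
$t4=21-16=5
$t6=0+4=4
$t0=3+3=6
cmp $t0, 18  (cmp 6,18)
blt L1: taken
$t4=M[4]=25
$t4=25-16=9
$t6=4+4=8
$t0=6+3=9
cmp $t0, 18  (cmp 9,18)
blt L1: taken
$t4=M[8]=24
$t4=24-16=8
$t6=8+4=12
$t0=9+3=12
cmp $t0, 18  (cmp 12,18)
blt L1: taken
$t4=M[12]=14
$t4=14-16=-2
$t6=12+4=16
$t0=12+3=15
cmp $t0, 18  (cmp 15,18)
blt L1: taken
$t4=M[16]=28
$t4=28-16=12
$t6=16+4=20
$t0=15+3=18
cmp $t0, 18  (cmp 18,18)
blt L1: not taken
$t4=12&15=12
sw $t4, (16) → M[16]=12
halt.
Total executed instructions: 36.

36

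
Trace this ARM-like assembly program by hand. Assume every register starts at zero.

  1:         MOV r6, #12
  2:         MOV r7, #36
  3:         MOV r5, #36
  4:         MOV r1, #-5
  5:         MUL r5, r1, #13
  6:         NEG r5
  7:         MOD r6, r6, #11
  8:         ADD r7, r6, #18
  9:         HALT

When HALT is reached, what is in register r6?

1

MOV r6, #12 → r6=12
MOV r7, #36 → r7=36
MOV r5, #36 → r5=36
MOV r1, #-5 → r1=-5
MUL r5, r1, #13 → r5=(-5)*13=-65
NEG r5 → r5=-(-65)=65
MOD r6, r6, #11 → r6=12%11=1
ADD r7, r6, #18 → r7=1+18=19
halt.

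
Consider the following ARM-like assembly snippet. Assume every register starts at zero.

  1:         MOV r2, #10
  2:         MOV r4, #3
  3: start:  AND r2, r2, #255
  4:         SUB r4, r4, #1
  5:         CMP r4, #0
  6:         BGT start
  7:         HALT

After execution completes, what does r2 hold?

10

r2=10
r4=3
r2=10&255=10
r4=3-1=2
CMP r4, #0  (cmp 2,0)
BGT start: taken
r2=10&255=10
r4=2-1=1
CMP r4, #0  (cmp 1,0)
BGT start: taken
r2=10&255=10
r4=1-1=0
CMP r4, #0  (cmp 0,0)
BGT start: not taken
halt.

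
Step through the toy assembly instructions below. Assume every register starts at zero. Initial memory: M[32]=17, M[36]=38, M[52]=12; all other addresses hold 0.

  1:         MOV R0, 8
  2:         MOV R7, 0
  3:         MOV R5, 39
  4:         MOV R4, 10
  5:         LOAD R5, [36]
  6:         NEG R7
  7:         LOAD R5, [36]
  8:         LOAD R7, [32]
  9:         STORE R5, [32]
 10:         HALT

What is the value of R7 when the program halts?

R0=8
R7=0
R5=39
R4=10
R5=M[36]=38
R7=-(0)=0
R5=M[36]=38
R7=M[32]=17
STORE R5, [32] → M[32]=38
halt.

17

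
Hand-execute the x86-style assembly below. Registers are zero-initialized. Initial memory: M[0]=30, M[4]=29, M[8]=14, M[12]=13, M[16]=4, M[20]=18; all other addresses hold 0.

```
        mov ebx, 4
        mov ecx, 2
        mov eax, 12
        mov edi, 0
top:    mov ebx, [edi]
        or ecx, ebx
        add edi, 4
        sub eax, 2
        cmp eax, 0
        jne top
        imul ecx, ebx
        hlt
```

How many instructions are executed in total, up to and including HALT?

after mov ebx, 4: ebx=4
after mov ecx, 2: ecx=2
after mov eax, 12: eax=12
after mov edi, 0: edi=0
after mov ebx, [edi]: ebx=M[0]=30
after or ecx, ebx: ecx=2|30=30
after add edi, 4: edi=0+4=4
after sub eax, 2: eax=12-2=10
cmp eax, 0  (cmp 10,0)
jne top: taken
after mov ebx, [edi]: ebx=M[4]=29
after or ecx, ebx: ecx=30|29=31
after add edi, 4: edi=4+4=8
after sub eax, 2: eax=10-2=8
cmp eax, 0  (cmp 8,0)
jne top: taken
after mov ebx, [edi]: ebx=M[8]=14
after or ecx, ebx: ecx=31|14=31
after add edi, 4: edi=8+4=12
after sub eax, 2: eax=8-2=6
cmp eax, 0  (cmp 6,0)
jne top: taken
after mov ebx, [edi]: ebx=M[12]=13
after or ecx, ebx: ecx=31|13=31
after add edi, 4: edi=12+4=16
after sub eax, 2: eax=6-2=4
cmp eax, 0  (cmp 4,0)
jne top: taken
after mov ebx, [edi]: ebx=M[16]=4
after or ecx, ebx: ecx=31|4=31
after add edi, 4: edi=16+4=20
after sub eax, 2: eax=4-2=2
cmp eax, 0  (cmp 2,0)
jne top: taken
after mov ebx, [edi]: ebx=M[20]=18
after or ecx, ebx: ecx=31|18=31
after add edi, 4: edi=20+4=24
after sub eax, 2: eax=2-2=0
cmp eax, 0  (cmp 0,0)
jne top: not taken
after imul ecx, ebx: ecx=31*18=558
halt.
Total executed instructions: 42.

42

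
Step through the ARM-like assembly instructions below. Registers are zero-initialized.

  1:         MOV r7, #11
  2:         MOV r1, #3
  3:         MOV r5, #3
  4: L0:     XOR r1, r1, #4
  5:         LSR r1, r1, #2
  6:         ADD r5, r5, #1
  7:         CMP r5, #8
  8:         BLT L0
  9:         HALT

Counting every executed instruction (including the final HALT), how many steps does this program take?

29

MOV r7, #11 → r7=11
MOV r1, #3 → r1=3
MOV r5, #3 → r5=3
XOR r1, r1, #4 → r1=3^4=7
LSR r1, r1, #2 → r1=7>>2=1
ADD r5, r5, #1 → r5=3+1=4
CMP r5, #8  (cmp 4,8)
BLT L0: taken
XOR r1, r1, #4 → r1=1^4=5
LSR r1, r1, #2 → r1=5>>2=1
ADD r5, r5, #1 → r5=4+1=5
CMP r5, #8  (cmp 5,8)
BLT L0: taken
XOR r1, r1, #4 → r1=1^4=5
LSR r1, r1, #2 → r1=5>>2=1
ADD r5, r5, #1 → r5=5+1=6
CMP r5, #8  (cmp 6,8)
BLT L0: taken
XOR r1, r1, #4 → r1=1^4=5
LSR r1, r1, #2 → r1=5>>2=1
ADD r5, r5, #1 → r5=6+1=7
CMP r5, #8  (cmp 7,8)
BLT L0: taken
XOR r1, r1, #4 → r1=1^4=5
LSR r1, r1, #2 → r1=5>>2=1
ADD r5, r5, #1 → r5=7+1=8
CMP r5, #8  (cmp 8,8)
BLT L0: not taken
halt.
Total executed instructions: 29.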